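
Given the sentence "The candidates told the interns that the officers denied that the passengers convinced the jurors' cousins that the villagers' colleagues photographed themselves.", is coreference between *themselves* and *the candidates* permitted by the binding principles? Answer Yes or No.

No

*themselves* is a reflexive; Principle A requires it to be bound within its binding domain — the clause headed by 'photographed'.
— the candidates: subject of the matrix clause; c-commands the reflexive but lies outside its binding domain — cannot bind it (Principle A).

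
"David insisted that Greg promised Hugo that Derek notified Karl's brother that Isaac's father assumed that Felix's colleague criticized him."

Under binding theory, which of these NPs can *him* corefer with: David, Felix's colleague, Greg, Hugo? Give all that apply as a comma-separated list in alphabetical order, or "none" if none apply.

*him* is a pronoun; Principle B requires it to be free in its binding domain — the clause headed by 'criticized'.
— David: subject of the matrix clause; c-commands the pronoun but lies outside its binding domain — allowed.
— Felix's colleague: subject of the clause headed by 'criticized'; c-commands the pronoun within its binding domain — blocked (Principle B).
— Greg: subject of the clause headed by 'promised'; c-commands the pronoun but lies outside its binding domain — allowed.
— Hugo: object of the clause headed by 'promised'; c-commands the pronoun but lies outside its binding domain — allowed.

David, Greg, Hugo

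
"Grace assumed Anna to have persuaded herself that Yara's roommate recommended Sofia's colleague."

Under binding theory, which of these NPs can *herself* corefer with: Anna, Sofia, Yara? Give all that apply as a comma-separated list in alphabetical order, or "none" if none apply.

*herself* is a reflexive; Principle A requires it to be bound within its binding domain — the clause headed by 'persuaded'.
— Anna: subject of the clause headed by 'persuaded'; c-commands the reflexive within its binding domain — allowed (Principle A).
— Sofia: possessor inside the object DP of the clause headed by 'recommended'; does not c-command the reflexive — cannot bind it (Principle A).
— Yara: possessor inside the subject DP of the clause headed by 'recommended'; does not c-command the reflexive — cannot bind it (Principle A).

Anna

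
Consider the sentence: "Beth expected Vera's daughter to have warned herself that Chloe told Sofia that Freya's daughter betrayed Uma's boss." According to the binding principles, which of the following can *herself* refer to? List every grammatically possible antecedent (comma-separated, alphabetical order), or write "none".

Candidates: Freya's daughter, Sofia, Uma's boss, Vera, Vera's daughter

*herself* is a reflexive; Principle A requires it to be bound within its binding domain — the clause headed by 'warned'.
— Freya's daughter: subject of the clause headed by 'betrayed'; does not c-command the reflexive — cannot bind it (Principle A).
— Sofia: object of the clause headed by 'told'; does not c-command the reflexive — cannot bind it (Principle A).
— Uma's boss: object of the clause headed by 'betrayed'; does not c-command the reflexive — cannot bind it (Principle A).
— Vera: possessor inside the subject DP of the clause headed by 'warned'; does not c-command the reflexive — cannot bind it (Principle A).
— Vera's daughter: subject of the clause headed by 'warned'; c-commands the reflexive within its binding domain — allowed (Principle A).

Vera's daughter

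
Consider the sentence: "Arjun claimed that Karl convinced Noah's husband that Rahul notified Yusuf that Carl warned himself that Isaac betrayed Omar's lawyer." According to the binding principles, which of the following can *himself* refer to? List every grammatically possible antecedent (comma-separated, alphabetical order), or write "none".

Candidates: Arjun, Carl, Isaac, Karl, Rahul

*himself* is a reflexive; Principle A requires it to be bound within its binding domain — the clause headed by 'warned'.
— Arjun: subject of the matrix clause; c-commands the reflexive but lies outside its binding domain — cannot bind it (Principle A).
— Carl: subject of the clause headed by 'warned'; c-commands the reflexive within its binding domain — allowed (Principle A).
— Isaac: subject of the clause headed by 'betrayed'; does not c-command the reflexive — cannot bind it (Principle A).
— Karl: subject of the clause headed by 'convinced'; c-commands the reflexive but lies outside its binding domain — cannot bind it (Principle A).
— Rahul: subject of the clause headed by 'notified'; c-commands the reflexive but lies outside its binding domain — cannot bind it (Principle A).

Carl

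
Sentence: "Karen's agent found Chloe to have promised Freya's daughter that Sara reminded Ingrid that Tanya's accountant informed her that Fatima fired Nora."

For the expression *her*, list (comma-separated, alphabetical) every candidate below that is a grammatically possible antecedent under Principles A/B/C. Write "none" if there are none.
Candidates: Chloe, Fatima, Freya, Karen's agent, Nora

*her* is a pronoun; Principle B requires it to be free in its binding domain — the clause headed by 'informed'.
— Chloe: subject of the clause headed by 'promised'; c-commands the pronoun but lies outside its binding domain — allowed.
— Fatima: subject of the clause headed by 'fired'; is c-commanded by the pronoun; coreference would bind this R-expression — blocked (Principle C).
— Freya: possessor inside the object DP of the clause headed by 'promised'; does not c-command the pronoun — Principle B does not apply; allowed.
— Karen's agent: subject of the matrix clause; c-commands the pronoun but lies outside its binding domain — allowed.
— Nora: object of the clause headed by 'fired'; is c-commanded by the pronoun; coreference would bind this R-expression — blocked (Principle C).

Chloe, Freya, Karen's agent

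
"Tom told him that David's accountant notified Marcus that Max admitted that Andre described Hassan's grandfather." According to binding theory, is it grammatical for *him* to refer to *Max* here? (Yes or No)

*Max* is an R-expression; Principle C requires it to be free (not bound by any c-commanding expression).
— him: object of the matrix clause; the pronoun c-commands the R-expression — coreference blocked (Principle C).

No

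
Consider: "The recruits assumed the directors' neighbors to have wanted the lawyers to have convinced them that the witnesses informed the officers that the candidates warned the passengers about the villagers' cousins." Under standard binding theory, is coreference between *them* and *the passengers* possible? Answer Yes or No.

*the passengers* is an R-expression; Principle C requires it to be free (not bound by any c-commanding expression).
— them: object of the clause headed by 'convinced'; the pronoun c-commands the R-expression — coreference blocked (Principle C).

No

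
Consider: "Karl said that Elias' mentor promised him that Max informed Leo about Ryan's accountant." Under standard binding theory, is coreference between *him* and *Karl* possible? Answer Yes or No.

Yes

*Karl* is an R-expression; Principle C requires it to be free (not bound by any c-commanding expression).
— him: object of the clause headed by 'promised'; the pronoun does not c-command the R-expression — coreference allowed.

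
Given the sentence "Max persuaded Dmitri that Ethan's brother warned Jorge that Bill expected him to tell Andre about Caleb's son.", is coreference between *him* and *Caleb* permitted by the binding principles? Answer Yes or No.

No

*him* is a pronoun; Principle B requires it to be free in its binding domain — the clause headed by 'expected'.
— Caleb: possessor inside the second object DP of the clause headed by 'tell'; is c-commanded by the pronoun; coreference would bind this R-expression — blocked (Principle C).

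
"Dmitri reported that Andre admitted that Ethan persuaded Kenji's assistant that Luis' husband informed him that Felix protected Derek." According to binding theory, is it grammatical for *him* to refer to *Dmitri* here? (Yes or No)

Yes

*Dmitri* is an R-expression; Principle C requires it to be free (not bound by any c-commanding expression).
— him: object of the clause headed by 'informed'; the pronoun does not c-command the R-expression — coreference allowed.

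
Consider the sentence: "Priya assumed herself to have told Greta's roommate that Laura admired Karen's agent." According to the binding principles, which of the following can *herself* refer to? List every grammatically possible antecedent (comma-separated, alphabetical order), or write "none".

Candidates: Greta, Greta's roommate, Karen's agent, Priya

*herself* is a reflexive; Principle A requires it to be bound within its binding domain — the matrix clause.
— Greta: possessor inside the object DP of the clause headed by 'told'; does not c-command the reflexive — cannot bind it (Principle A).
— Greta's roommate: object of the clause headed by 'told'; does not c-command the reflexive — cannot bind it (Principle A).
— Karen's agent: object of the clause headed by 'admired'; does not c-command the reflexive — cannot bind it (Principle A).
— Priya: subject of the matrix clause; c-commands the reflexive within its binding domain — allowed (Principle A).

Priya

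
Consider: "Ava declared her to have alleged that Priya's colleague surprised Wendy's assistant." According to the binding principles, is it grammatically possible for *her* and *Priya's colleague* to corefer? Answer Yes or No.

*her* is a pronoun; Principle B requires it to be free in its binding domain — the matrix clause.
— Priya's colleague: subject of the clause headed by 'surprised'; is c-commanded by the pronoun; coreference would bind this R-expression — blocked (Principle C).

No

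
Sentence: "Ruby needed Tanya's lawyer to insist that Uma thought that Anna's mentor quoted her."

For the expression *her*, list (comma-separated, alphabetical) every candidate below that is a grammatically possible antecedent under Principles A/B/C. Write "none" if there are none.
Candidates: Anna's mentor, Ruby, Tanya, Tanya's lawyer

Ruby, Tanya, Tanya's lawyer

*her* is a pronoun; Principle B requires it to be free in its binding domain — the clause headed by 'quoted'.
— Anna's mentor: subject of the clause headed by 'quoted'; c-commands the pronoun within its binding domain — blocked (Principle B).
— Ruby: subject of the matrix clause; c-commands the pronoun but lies outside its binding domain — allowed.
— Tanya: possessor inside the subject DP of the clause headed by 'insist'; does not c-command the pronoun — Principle B does not apply; allowed.
— Tanya's lawyer: subject of the clause headed by 'insist'; c-commands the pronoun but lies outside its binding domain — allowed.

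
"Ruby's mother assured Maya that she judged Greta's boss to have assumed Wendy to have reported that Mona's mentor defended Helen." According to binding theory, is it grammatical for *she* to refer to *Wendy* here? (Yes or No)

*Wendy* is an R-expression; Principle C requires it to be free (not bound by any c-commanding expression).
— she: subject of the clause headed by 'judged'; the pronoun c-commands the R-expression — coreference blocked (Principle C).

No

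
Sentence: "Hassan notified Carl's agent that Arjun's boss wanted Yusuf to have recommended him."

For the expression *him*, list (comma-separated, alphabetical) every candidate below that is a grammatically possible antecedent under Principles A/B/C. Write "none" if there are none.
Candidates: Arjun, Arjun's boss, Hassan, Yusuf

*him* is a pronoun; Principle B requires it to be free in its binding domain — the clause headed by 'recommended'.
— Arjun: possessor inside the subject DP of the clause headed by 'wanted'; does not c-command the pronoun — Principle B does not apply; allowed.
— Arjun's boss: subject of the clause headed by 'wanted'; c-commands the pronoun but lies outside its binding domain — allowed.
— Hassan: subject of the matrix clause; c-commands the pronoun but lies outside its binding domain — allowed.
— Yusuf: subject of the clause headed by 'recommended'; c-commands the pronoun within its binding domain — blocked (Principle B).

Arjun, Arjun's boss, Hassan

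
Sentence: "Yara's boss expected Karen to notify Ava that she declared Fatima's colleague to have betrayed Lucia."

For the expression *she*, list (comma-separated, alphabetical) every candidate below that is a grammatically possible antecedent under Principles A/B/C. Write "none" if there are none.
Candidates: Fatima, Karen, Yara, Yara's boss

*she* is a pronoun; Principle B requires it to be free in its binding domain — the clause headed by 'declared'.
— Fatima: possessor inside the subject DP of the clause headed by 'betrayed'; is c-commanded by the pronoun; coreference would bind this R-expression — blocked (Principle C).
— Karen: subject of the clause headed by 'notify'; c-commands the pronoun but lies outside its binding domain — allowed.
— Yara: possessor inside the subject DP of the matrix clause; does not c-command the pronoun — Principle B does not apply; allowed.
— Yara's boss: subject of the matrix clause; c-commands the pronoun but lies outside its binding domain — allowed.

Karen, Yara, Yara's boss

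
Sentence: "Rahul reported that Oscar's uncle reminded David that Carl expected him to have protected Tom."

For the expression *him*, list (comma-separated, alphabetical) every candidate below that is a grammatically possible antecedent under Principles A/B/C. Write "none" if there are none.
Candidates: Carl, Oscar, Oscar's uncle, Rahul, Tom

Oscar, Oscar's uncle, Rahul

*him* is a pronoun; Principle B requires it to be free in its binding domain — the clause headed by 'expected'.
— Carl: subject of the clause headed by 'expected'; c-commands the pronoun within its binding domain — blocked (Principle B).
— Oscar: possessor inside the subject DP of the clause headed by 'reminded'; does not c-command the pronoun — Principle B does not apply; allowed.
— Oscar's uncle: subject of the clause headed by 'reminded'; c-commands the pronoun but lies outside its binding domain — allowed.
— Rahul: subject of the matrix clause; c-commands the pronoun but lies outside its binding domain — allowed.
— Tom: object of the clause headed by 'protected'; is c-commanded by the pronoun; coreference would bind this R-expression — blocked (Principle C).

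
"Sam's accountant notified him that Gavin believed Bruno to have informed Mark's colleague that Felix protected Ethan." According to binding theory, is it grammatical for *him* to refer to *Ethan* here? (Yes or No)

No

*Ethan* is an R-expression; Principle C requires it to be free (not bound by any c-commanding expression).
— him: object of the matrix clause; the pronoun c-commands the R-expression — coreference blocked (Principle C).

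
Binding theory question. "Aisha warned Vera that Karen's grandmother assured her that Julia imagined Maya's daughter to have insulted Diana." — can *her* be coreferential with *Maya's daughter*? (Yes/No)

*her* is a pronoun; Principle B requires it to be free in its binding domain — the clause headed by 'assured'.
— Maya's daughter: subject of the clause headed by 'insulted'; is c-commanded by the pronoun; coreference would bind this R-expression — blocked (Principle C).

No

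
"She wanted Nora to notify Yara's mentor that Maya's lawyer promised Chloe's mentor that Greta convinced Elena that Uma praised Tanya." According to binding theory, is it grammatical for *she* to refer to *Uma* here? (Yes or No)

*Uma* is an R-expression; Principle C requires it to be free (not bound by any c-commanding expression).
— she: subject of the matrix clause; the pronoun c-commands the R-expression — coreference blocked (Principle C).

No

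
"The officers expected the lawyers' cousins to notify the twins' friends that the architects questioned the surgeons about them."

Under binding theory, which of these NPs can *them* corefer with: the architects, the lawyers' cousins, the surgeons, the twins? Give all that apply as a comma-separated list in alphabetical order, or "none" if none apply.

the lawyers' cousins, the twins

*them* is a pronoun; Principle B requires it to be free in its binding domain — the clause headed by 'questioned'.
— the architects: subject of the clause headed by 'questioned'; c-commands the pronoun within its binding domain — blocked (Principle B).
— the lawyers' cousins: subject of the clause headed by 'notify'; c-commands the pronoun but lies outside its binding domain — allowed.
— the surgeons: object of the clause headed by 'questioned'; c-commands the pronoun within its binding domain — blocked (Principle B).
— the twins: possessor inside the object DP of the clause headed by 'notify'; does not c-command the pronoun — Principle B does not apply; allowed.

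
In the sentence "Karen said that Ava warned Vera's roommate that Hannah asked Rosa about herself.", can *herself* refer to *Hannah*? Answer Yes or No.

*herself* is a reflexive; Principle A requires it to be bound within its binding domain — the clause headed by 'asked'.
— Hannah: subject of the clause headed by 'asked'; c-commands the reflexive within its binding domain — allowed (Principle A).

Yes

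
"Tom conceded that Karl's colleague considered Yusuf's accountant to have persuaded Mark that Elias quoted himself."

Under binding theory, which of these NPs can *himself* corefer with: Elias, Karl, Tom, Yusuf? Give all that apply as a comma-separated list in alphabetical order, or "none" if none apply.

*himself* is a reflexive; Principle A requires it to be bound within its binding domain — the clause headed by 'quoted'.
— Elias: subject of the clause headed by 'quoted'; c-commands the reflexive within its binding domain — allowed (Principle A).
— Karl: possessor inside the subject DP of the clause headed by 'considered'; does not c-command the reflexive — cannot bind it (Principle A).
— Tom: subject of the matrix clause; c-commands the reflexive but lies outside its binding domain — cannot bind it (Principle A).
— Yusuf: possessor inside the subject DP of the clause headed by 'persuaded'; does not c-command the reflexive — cannot bind it (Principle A).

Elias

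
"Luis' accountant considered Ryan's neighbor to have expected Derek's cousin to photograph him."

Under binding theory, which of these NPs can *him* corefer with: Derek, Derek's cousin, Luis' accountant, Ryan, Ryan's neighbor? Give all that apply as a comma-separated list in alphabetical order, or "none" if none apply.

Derek, Luis' accountant, Ryan, Ryan's neighbor

*him* is a pronoun; Principle B requires it to be free in its binding domain — the clause headed by 'photograph'.
— Derek: possessor inside the subject DP of the clause headed by 'photograph'; does not c-command the pronoun — Principle B does not apply; allowed.
— Derek's cousin: subject of the clause headed by 'photograph'; c-commands the pronoun within its binding domain — blocked (Principle B).
— Luis' accountant: subject of the matrix clause; c-commands the pronoun but lies outside its binding domain — allowed.
— Ryan: possessor inside the subject DP of the clause headed by 'expected'; does not c-command the pronoun — Principle B does not apply; allowed.
— Ryan's neighbor: subject of the clause headed by 'expected'; c-commands the pronoun but lies outside its binding domain — allowed.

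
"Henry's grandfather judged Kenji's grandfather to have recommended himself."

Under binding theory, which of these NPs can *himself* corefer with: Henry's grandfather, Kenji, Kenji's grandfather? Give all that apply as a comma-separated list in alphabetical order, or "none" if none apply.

*himself* is a reflexive; Principle A requires it to be bound within its binding domain — the clause headed by 'recommended'.
— Henry's grandfather: subject of the matrix clause; c-commands the reflexive but lies outside its binding domain — cannot bind it (Principle A).
— Kenji: possessor inside the subject DP of the clause headed by 'recommended'; does not c-command the reflexive — cannot bind it (Principle A).
— Kenji's grandfather: subject of the clause headed by 'recommended'; c-commands the reflexive within its binding domain — allowed (Principle A).

Kenji's grandfather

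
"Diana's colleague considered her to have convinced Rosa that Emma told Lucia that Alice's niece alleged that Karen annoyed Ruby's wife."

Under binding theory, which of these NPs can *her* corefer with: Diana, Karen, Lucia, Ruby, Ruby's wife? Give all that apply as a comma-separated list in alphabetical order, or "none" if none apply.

Diana

*her* is a pronoun; Principle B requires it to be free in its binding domain — the matrix clause.
— Diana: possessor inside the subject DP of the matrix clause; does not c-command the pronoun — Principle B does not apply; allowed.
— Karen: subject of the clause headed by 'annoyed'; is c-commanded by the pronoun; coreference would bind this R-expression — blocked (Principle C).
— Lucia: object of the clause headed by 'told'; is c-commanded by the pronoun; coreference would bind this R-expression — blocked (Principle C).
— Ruby: possessor inside the object DP of the clause headed by 'annoyed'; is c-commanded by the pronoun; coreference would bind this R-expression — blocked (Principle C).
— Ruby's wife: object of the clause headed by 'annoyed'; is c-commanded by the pronoun; coreference would bind this R-expression — blocked (Principle C).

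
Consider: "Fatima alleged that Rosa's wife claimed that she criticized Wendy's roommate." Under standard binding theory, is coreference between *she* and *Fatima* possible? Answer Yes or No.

*Fatima* is an R-expression; Principle C requires it to be free (not bound by any c-commanding expression).
— she: subject of the clause headed by 'criticized'; the pronoun does not c-command the R-expression — coreference allowed.

Yes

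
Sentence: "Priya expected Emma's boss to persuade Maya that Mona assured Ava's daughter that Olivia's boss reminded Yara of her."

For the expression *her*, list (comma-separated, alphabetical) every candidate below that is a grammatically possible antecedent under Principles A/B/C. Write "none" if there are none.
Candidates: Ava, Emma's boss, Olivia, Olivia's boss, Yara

Ava, Emma's boss, Olivia

*her* is a pronoun; Principle B requires it to be free in its binding domain — the clause headed by 'reminded'.
— Ava: possessor inside the object DP of the clause headed by 'assured'; does not c-command the pronoun — Principle B does not apply; allowed.
— Emma's boss: subject of the clause headed by 'persuade'; c-commands the pronoun but lies outside its binding domain — allowed.
— Olivia: possessor inside the subject DP of the clause headed by 'reminded'; does not c-command the pronoun — Principle B does not apply; allowed.
— Olivia's boss: subject of the clause headed by 'reminded'; c-commands the pronoun within its binding domain — blocked (Principle B).
— Yara: object of the clause headed by 'reminded'; c-commands the pronoun within its binding domain — blocked (Principle B).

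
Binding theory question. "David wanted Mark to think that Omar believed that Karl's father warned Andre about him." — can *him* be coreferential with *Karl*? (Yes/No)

Yes

*him* is a pronoun; Principle B requires it to be free in its binding domain — the clause headed by 'warned'.
— Karl: possessor inside the subject DP of the clause headed by 'warned'; does not c-command the pronoun — Principle B does not apply; allowed.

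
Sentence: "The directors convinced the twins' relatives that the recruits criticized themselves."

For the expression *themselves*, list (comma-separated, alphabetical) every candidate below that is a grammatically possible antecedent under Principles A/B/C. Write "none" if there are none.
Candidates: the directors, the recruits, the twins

the recruits

*themselves* is a reflexive; Principle A requires it to be bound within its binding domain — the clause headed by 'criticized'.
— the directors: subject of the matrix clause; c-commands the reflexive but lies outside its binding domain — cannot bind it (Principle A).
— the recruits: subject of the clause headed by 'criticized'; c-commands the reflexive within its binding domain — allowed (Principle A).
— the twins: possessor inside the object DP of the matrix clause; does not c-command the reflexive — cannot bind it (Principle A).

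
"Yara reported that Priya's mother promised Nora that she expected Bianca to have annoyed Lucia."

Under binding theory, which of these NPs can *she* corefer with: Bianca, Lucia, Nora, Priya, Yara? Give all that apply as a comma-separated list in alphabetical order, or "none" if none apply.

*she* is a pronoun; Principle B requires it to be free in its binding domain — the clause headed by 'expected'.
— Bianca: subject of the clause headed by 'annoyed'; is c-commanded by the pronoun; coreference would bind this R-expression — blocked (Principle C).
— Lucia: object of the clause headed by 'annoyed'; is c-commanded by the pronoun; coreference would bind this R-expression — blocked (Principle C).
— Nora: object of the clause headed by 'promised'; c-commands the pronoun but lies outside its binding domain — allowed.
— Priya: possessor inside the subject DP of the clause headed by 'promised'; does not c-command the pronoun — Principle B does not apply; allowed.
— Yara: subject of the matrix clause; c-commands the pronoun but lies outside its binding domain — allowed.

Nora, Priya, Yara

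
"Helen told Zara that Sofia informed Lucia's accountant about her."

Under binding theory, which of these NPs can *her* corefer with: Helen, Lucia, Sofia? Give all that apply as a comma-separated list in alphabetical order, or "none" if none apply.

Helen, Lucia

*her* is a pronoun; Principle B requires it to be free in its binding domain — the clause headed by 'informed'.
— Helen: subject of the matrix clause; c-commands the pronoun but lies outside its binding domain — allowed.
— Lucia: possessor inside the object DP of the clause headed by 'informed'; does not c-command the pronoun — Principle B does not apply; allowed.
— Sofia: subject of the clause headed by 'informed'; c-commands the pronoun within its binding domain — blocked (Principle B).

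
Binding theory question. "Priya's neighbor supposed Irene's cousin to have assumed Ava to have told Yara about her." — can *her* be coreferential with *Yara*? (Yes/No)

No

*her* is a pronoun; Principle B requires it to be free in its binding domain — the clause headed by 'told'.
— Yara: object of the clause headed by 'told'; c-commands the pronoun within its binding domain — blocked (Principle B).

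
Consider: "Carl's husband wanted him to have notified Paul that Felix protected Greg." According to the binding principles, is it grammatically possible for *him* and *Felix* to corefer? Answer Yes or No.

*him* is a pronoun; Principle B requires it to be free in its binding domain — the matrix clause.
— Felix: subject of the clause headed by 'protected'; is c-commanded by the pronoun; coreference would bind this R-expression — blocked (Principle C).

No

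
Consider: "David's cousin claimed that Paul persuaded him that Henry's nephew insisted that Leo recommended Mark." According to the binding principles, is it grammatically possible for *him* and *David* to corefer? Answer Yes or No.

Yes

*him* is a pronoun; Principle B requires it to be free in its binding domain — the clause headed by 'persuaded'.
— David: possessor inside the subject DP of the matrix clause; does not c-command the pronoun — Principle B does not apply; allowed.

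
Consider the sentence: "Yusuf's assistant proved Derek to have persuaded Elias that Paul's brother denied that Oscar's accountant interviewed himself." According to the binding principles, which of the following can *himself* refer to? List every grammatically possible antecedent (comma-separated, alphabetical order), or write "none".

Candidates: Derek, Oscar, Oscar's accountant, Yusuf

*himself* is a reflexive; Principle A requires it to be bound within its binding domain — the clause headed by 'interviewed'.
— Derek: subject of the clause headed by 'persuaded'; c-commands the reflexive but lies outside its binding domain — cannot bind it (Principle A).
— Oscar: possessor inside the subject DP of the clause headed by 'interviewed'; does not c-command the reflexive — cannot bind it (Principle A).
— Oscar's accountant: subject of the clause headed by 'interviewed'; c-commands the reflexive within its binding domain — allowed (Principle A).
— Yusuf: possessor inside the subject DP of the matrix clause; does not c-command the reflexive — cannot bind it (Principle A).

Oscar's accountant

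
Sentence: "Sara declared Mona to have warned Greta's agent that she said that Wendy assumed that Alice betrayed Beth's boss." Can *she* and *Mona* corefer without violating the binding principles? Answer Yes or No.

Yes

*Mona* is an R-expression; Principle C requires it to be free (not bound by any c-commanding expression).
— she: subject of the clause headed by 'said'; the pronoun does not c-command the R-expression — coreference allowed.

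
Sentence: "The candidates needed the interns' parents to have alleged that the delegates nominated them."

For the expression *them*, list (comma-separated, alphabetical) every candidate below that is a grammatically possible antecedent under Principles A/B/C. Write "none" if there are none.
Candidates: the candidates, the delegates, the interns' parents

the candidates, the interns' parents

*them* is a pronoun; Principle B requires it to be free in its binding domain — the clause headed by 'nominated'.
— the candidates: subject of the matrix clause; c-commands the pronoun but lies outside its binding domain — allowed.
— the delegates: subject of the clause headed by 'nominated'; c-commands the pronoun within its binding domain — blocked (Principle B).
— the interns' parents: subject of the clause headed by 'alleged'; c-commands the pronoun but lies outside its binding domain — allowed.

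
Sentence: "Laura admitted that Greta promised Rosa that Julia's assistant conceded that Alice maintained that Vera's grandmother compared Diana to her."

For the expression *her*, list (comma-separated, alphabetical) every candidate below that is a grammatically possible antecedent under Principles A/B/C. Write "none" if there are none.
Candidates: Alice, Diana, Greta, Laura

*her* is a pronoun; Principle B requires it to be free in its binding domain — the clause headed by 'compared'.
— Alice: subject of the clause headed by 'maintained'; c-commands the pronoun but lies outside its binding domain — allowed.
— Diana: object of the clause headed by 'compared'; c-commands the pronoun within its binding domain — blocked (Principle B).
— Greta: subject of the clause headed by 'promised'; c-commands the pronoun but lies outside its binding domain — allowed.
— Laura: subject of the matrix clause; c-commands the pronoun but lies outside its binding domain — allowed.

Alice, Greta, Laura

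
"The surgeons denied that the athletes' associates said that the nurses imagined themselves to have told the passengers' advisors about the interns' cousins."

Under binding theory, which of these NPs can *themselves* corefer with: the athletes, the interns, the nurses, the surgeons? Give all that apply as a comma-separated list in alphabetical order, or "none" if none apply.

the nurses

*themselves* is a reflexive; Principle A requires it to be bound within its binding domain — the clause headed by 'imagined'.
— the athletes: possessor inside the subject DP of the clause headed by 'said'; does not c-command the reflexive — cannot bind it (Principle A).
— the interns: possessor inside the second object DP of the clause headed by 'told'; does not c-command the reflexive — cannot bind it (Principle A).
— the nurses: subject of the clause headed by 'imagined'; c-commands the reflexive within its binding domain — allowed (Principle A).
— the surgeons: subject of the matrix clause; c-commands the reflexive but lies outside its binding domain — cannot bind it (Principle A).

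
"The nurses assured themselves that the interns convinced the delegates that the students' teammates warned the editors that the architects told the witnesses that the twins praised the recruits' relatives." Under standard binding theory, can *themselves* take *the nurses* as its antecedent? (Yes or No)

*themselves* is a reflexive; Principle A requires it to be bound within its binding domain — the matrix clause.
— the nurses: subject of the matrix clause; c-commands the reflexive within its binding domain — allowed (Principle A).

Yes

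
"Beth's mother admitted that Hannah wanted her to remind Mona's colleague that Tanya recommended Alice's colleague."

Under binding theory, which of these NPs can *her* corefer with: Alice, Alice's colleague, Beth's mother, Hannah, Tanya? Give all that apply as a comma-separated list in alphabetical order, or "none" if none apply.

*her* is a pronoun; Principle B requires it to be free in its binding domain — the clause headed by 'wanted'.
— Alice: possessor inside the object DP of the clause headed by 'recommended'; is c-commanded by the pronoun; coreference would bind this R-expression — blocked (Principle C).
— Alice's colleague: object of the clause headed by 'recommended'; is c-commanded by the pronoun; coreference would bind this R-expression — blocked (Principle C).
— Beth's mother: subject of the matrix clause; c-commands the pronoun but lies outside its binding domain — allowed.
— Hannah: subject of the clause headed by 'wanted'; c-commands the pronoun within its binding domain — blocked (Principle B).
— Tanya: subject of the clause headed by 'recommended'; is c-commanded by the pronoun; coreference would bind this R-expression — blocked (Principle C).

Beth's mother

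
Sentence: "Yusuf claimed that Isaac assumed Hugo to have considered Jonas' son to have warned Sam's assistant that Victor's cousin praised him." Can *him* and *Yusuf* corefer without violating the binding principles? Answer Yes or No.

Yes

*Yusuf* is an R-expression; Principle C requires it to be free (not bound by any c-commanding expression).
— him: object of the clause headed by 'praised'; the pronoun does not c-command the R-expression — coreference allowed.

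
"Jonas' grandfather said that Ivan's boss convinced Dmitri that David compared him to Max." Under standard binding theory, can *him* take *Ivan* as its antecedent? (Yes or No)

Yes

*him* is a pronoun; Principle B requires it to be free in its binding domain — the clause headed by 'compared'.
— Ivan: possessor inside the subject DP of the clause headed by 'convinced'; does not c-command the pronoun — Principle B does not apply; allowed.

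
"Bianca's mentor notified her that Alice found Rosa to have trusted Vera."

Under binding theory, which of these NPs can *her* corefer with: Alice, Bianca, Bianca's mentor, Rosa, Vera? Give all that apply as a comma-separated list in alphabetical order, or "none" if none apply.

*her* is a pronoun; Principle B requires it to be free in its binding domain — the matrix clause.
— Alice: subject of the clause headed by 'found'; is c-commanded by the pronoun; coreference would bind this R-expression — blocked (Principle C).
— Bianca: possessor inside the subject DP of the matrix clause; does not c-command the pronoun — Principle B does not apply; allowed.
— Bianca's mentor: subject of the matrix clause; c-commands the pronoun within its binding domain — blocked (Principle B).
— Rosa: subject of the clause headed by 'trusted'; is c-commanded by the pronoun; coreference would bind this R-expression — blocked (Principle C).
— Vera: object of the clause headed by 'trusted'; is c-commanded by the pronoun; coreference would bind this R-expression — blocked (Principle C).

Bianca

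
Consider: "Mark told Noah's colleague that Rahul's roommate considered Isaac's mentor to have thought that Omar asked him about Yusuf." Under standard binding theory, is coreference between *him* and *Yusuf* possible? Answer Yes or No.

No

*Yusuf* is an R-expression; Principle C requires it to be free (not bound by any c-commanding expression).
— him: object of the clause headed by 'asked'; the pronoun c-commands the R-expression — coreference blocked (Principle C).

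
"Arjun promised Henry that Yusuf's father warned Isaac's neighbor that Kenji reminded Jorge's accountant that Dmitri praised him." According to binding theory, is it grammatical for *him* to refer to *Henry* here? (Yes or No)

*Henry* is an R-expression; Principle C requires it to be free (not bound by any c-commanding expression).
— him: object of the clause headed by 'praised'; the pronoun does not c-command the R-expression — coreference allowed.

Yes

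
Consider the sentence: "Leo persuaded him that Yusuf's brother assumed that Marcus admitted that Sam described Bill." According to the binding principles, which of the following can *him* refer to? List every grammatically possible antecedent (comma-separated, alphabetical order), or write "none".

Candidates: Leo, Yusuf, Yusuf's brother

*him* is a pronoun; Principle B requires it to be free in its binding domain — the matrix clause.
— Leo: subject of the matrix clause; c-commands the pronoun within its binding domain — blocked (Principle B).
— Yusuf: possessor inside the subject DP of the clause headed by 'assumed'; is c-commanded by the pronoun; coreference would bind this R-expression — blocked (Principle C).
— Yusuf's brother: subject of the clause headed by 'assumed'; is c-commanded by the pronoun; coreference would bind this R-expression — blocked (Principle C).

none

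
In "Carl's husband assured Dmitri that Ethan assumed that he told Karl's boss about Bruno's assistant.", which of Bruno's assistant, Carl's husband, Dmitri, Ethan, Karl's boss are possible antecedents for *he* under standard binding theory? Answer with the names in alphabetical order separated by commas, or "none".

*he* is a pronoun; Principle B requires it to be free in its binding domain — the clause headed by 'told'.
— Bruno's assistant: second object of the clause headed by 'told'; is c-commanded by the pronoun; coreference would bind this R-expression — blocked (Principle C).
— Carl's husband: subject of the matrix clause; c-commands the pronoun but lies outside its binding domain — allowed.
— Dmitri: object of the matrix clause; c-commands the pronoun but lies outside its binding domain — allowed.
— Ethan: subject of the clause headed by 'assumed'; c-commands the pronoun but lies outside its binding domain — allowed.
— Karl's boss: object of the clause headed by 'told'; is c-commanded by the pronoun; coreference would bind this R-expression — blocked (Principle C).

Carl's husband, Dmitri, Ethan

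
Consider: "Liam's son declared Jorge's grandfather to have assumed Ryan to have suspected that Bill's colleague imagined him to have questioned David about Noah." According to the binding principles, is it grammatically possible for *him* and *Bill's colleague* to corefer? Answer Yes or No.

No

*him* is a pronoun; Principle B requires it to be free in its binding domain — the clause headed by 'imagined'.
— Bill's colleague: subject of the clause headed by 'imagined'; c-commands the pronoun within its binding domain — blocked (Principle B).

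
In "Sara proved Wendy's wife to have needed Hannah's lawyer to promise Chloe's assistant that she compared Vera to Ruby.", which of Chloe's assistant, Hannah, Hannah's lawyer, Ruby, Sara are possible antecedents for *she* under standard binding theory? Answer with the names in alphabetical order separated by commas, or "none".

Chloe's assistant, Hannah, Hannah's lawyer, Sara

*she* is a pronoun; Principle B requires it to be free in its binding domain — the clause headed by 'compared'.
— Chloe's assistant: object of the clause headed by 'promise'; c-commands the pronoun but lies outside its binding domain — allowed.
— Hannah: possessor inside the subject DP of the clause headed by 'promise'; does not c-command the pronoun — Principle B does not apply; allowed.
— Hannah's lawyer: subject of the clause headed by 'promise'; c-commands the pronoun but lies outside its binding domain — allowed.
— Ruby: second object of the clause headed by 'compared'; is c-commanded by the pronoun; coreference would bind this R-expression — blocked (Principle C).
— Sara: subject of the matrix clause; c-commands the pronoun but lies outside its binding domain — allowed.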